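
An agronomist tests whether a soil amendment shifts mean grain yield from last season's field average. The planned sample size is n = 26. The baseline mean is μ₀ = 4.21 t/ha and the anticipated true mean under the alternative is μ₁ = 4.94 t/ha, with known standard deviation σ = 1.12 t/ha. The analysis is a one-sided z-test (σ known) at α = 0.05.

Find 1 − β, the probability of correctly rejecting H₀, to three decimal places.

Standardized effect: d = |μ₁ − μ₀| / σ = |4.94 − 4.21| / 1.12 = 0.6518
Noncentrality parameter: δ = d·√n = 0.6518 × √26 = 3.3235
Critical value for a one-sided test at α = 0.05: z_α = 1.645.
Power = P(Z > 1.645 − δ) = Φ(1.679) = 0.9534.

Power ≈ 0.953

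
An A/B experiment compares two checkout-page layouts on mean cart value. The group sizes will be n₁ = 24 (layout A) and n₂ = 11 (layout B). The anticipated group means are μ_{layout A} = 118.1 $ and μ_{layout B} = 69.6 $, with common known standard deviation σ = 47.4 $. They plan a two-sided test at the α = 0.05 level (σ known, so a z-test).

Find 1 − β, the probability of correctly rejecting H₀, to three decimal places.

Standardized effect: d = |μ_{layout A} − μ_{layout B}| / σ = |118.1 − 69.6| / 47.4 = 1.0232
Noncentrality parameter: λ = d / √(1/n₁ + 1/n₂) = 1.0232 / √(1/24 + 1/11) = 2.8102
Two-sided α = 0.05 → critical value z_{0.025} = 1.960.
Power = Φ(λ − 1.960) + Φ(−λ − 1.960) = Φ(0.850) + Φ(-4.770) = 0.8024 + 0.0000 = 0.8024.

Power ≈ 0.802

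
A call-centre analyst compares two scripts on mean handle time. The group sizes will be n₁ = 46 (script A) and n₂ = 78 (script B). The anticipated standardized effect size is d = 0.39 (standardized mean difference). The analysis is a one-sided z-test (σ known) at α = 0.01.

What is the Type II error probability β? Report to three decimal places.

β ≈ 0.590

Noncentrality parameter: δ = d / √(1/n₁ + 1/n₂) = 0.39 / √(1/46 + 1/78) = 2.0979
Critical value for a one-sided test at α = 0.01: z_α = 2.326.
Power = Φ(δ − 2.326) = Φ(-0.228) = 0.4096.
Type II error: β = 1 − power = 1 − 0.4096 = 0.5904.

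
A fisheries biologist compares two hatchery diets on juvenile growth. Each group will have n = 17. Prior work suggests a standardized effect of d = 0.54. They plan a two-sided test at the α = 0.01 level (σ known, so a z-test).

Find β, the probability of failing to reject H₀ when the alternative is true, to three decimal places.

β ≈ 0.842

Noncentrality parameter: δ = d·√(n/2) = 0.54 × √(17/2) = 1.5744
Two-sided α = 0.01 → critical value z_{0.005} = 2.576.
Power = Φ(δ − 2.576) + Φ(−δ − 2.576) = Φ(-1.001) + Φ(-4.150) = 0.1583 + 0.0000 = 0.1583.
Type II error: β = 1 − power = 1 − 0.1583 = 0.8417.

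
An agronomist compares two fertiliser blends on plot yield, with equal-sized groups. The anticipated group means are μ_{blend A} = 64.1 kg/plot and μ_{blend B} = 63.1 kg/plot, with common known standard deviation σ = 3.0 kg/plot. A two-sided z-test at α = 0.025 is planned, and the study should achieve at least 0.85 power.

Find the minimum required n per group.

n = 194 per group

Standardized effect: d = |μ_{blend A} − μ_{blend B}| / σ = |64.1 − 63.1| / 3.0 = 0.3333
Set Φ(δ − 2.241) = 0.85; then δ − 2.241 = Φ⁻¹(0.85) = 1.036, giving δ = 3.278.
(The Φ(−δ − z_{α/2}) term is vanishingly small for δ > 0 and is dropped in the standard sample-size formula.)
δ = d·√(n/2) ⇒ n = 2(δ/d)² = 2 × (3.278 / 0.3333)² = 193.40.
Rounding up, n = 194 per group.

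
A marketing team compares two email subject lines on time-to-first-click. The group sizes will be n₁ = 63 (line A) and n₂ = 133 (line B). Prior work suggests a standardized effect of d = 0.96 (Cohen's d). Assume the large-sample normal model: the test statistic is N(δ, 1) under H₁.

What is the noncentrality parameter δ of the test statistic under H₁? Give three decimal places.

δ ≈ 6.277

δ = d / √(1/n₁ + 1/n₂) = 0.96 / √(1/63 + 1/133) = 6.2768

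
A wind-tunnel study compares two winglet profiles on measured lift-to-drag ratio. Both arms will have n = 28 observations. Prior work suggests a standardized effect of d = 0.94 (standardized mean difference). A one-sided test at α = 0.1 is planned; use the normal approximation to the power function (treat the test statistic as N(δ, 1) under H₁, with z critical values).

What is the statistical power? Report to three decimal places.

Power ≈ 0.987

Noncentrality parameter: δ = d·√(n/2) = 0.94 × √(28/2) = 3.5172
One-sided α = 0.1 → critical value z_{0.1} = 1.282.
Power = P(Z > 1.282 − δ) = Φ(2.236) = 0.9873.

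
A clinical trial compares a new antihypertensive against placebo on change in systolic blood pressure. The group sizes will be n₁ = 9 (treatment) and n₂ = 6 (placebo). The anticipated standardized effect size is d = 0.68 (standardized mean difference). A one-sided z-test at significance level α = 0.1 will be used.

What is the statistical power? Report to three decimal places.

Power ≈ 0.503

Noncentrality parameter: δ = d / √(1/n₁ + 1/n₂) = 0.68 / √(1/9 + 1/6) = 1.2902
One-sided α = 0.1 → critical value z_{0.1} = 1.282.
Power = Φ(δ − 1.282) = Φ(0.009) = 0.5035.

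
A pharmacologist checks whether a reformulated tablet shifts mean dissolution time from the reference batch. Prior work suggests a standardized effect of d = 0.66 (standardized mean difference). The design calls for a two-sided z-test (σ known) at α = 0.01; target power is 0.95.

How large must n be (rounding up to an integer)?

Set Φ(δ − 2.576) = 0.95; then δ − 2.576 = Φ⁻¹(0.95) = 1.645, giving δ = 4.221.
(For δ > 0 the lower-tail rejection region contributes negligibly to power, so the one-term inversion is standard.)
δ = d·√n ⇒ n = (δ/d)² = (4.221 / 0.66)² = 40.90.
Round up to the next whole unit.

n = 41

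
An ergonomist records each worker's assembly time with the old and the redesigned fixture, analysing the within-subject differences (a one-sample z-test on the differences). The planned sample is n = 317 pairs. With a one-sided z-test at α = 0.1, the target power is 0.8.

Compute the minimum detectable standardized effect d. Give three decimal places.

Need Φ(δ − 1.282) = 0.8, so δ = 1.282 + 0.842 = 2.123.
δ = d·√n ⇒ d = δ/√n = 2.123/√317 = 0.1192.

d ≈ 0.119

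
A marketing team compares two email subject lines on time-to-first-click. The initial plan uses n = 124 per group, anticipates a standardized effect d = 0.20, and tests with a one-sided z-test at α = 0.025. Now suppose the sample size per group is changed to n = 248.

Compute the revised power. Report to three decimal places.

Power ≈ 0.605

With n = 248 per group: δ = d·√(n/2) = 0.20 × √(248/2) = 2.2271. Critical value z_{0.025} = 1.960.
Revised power = P(Z > 1.960 − δ) = Φ(0.267) = 0.6053.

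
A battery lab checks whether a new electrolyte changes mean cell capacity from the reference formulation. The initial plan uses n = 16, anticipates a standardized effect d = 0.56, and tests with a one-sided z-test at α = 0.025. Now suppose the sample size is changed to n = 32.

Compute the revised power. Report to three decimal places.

Power ≈ 0.886

With n = 32: δ = d·√n = 0.56 × √32 = 3.1678. Critical value z_{0.025} = 1.960.
Revised power = Φ(δ − 1.960) = Φ(1.208) = 0.8865.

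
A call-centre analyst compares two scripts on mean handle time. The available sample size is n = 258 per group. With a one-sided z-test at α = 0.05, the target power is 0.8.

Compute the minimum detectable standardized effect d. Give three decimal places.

Need Φ(δ − 1.645) = 0.8, so δ = 1.645 + 0.842 = 2.486.
δ = d·√(n/2) ⇒ d = δ/√(n/2) = 2.486/√(258/2) = 0.2189.

d ≈ 0.219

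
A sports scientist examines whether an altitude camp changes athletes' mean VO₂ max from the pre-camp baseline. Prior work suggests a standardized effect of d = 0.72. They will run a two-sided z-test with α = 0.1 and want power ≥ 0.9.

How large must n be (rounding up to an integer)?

n = 17

For power 0.9 need Φ(δ − z_{0.05}) = 0.9, so δ = z_{0.05} + z_{0.10} = 1.645 + 1.282 = 2.926.
(The Φ(−δ − z_{α/2}) term is vanishingly small for δ > 0 and is dropped in the standard sample-size formula.)
δ = d·√n ⇒ n = (δ/d)² = (2.926 / 0.72)² = 16.52.
Round up to the next whole unit.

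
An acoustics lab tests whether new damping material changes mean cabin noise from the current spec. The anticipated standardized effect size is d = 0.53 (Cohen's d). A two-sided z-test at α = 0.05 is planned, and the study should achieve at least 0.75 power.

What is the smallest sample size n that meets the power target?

Set Φ(δ − 1.960) = 0.75; then δ − 1.960 = Φ⁻¹(0.75) = 0.674, giving δ = 2.634.
(For δ > 0 the lower-tail rejection region contributes negligibly to power, so the one-term inversion is standard.)
δ = d·√n ⇒ n = (δ/d)² = (2.634 / 0.53)² = 24.71.
Round up to the next whole unit.

n = 25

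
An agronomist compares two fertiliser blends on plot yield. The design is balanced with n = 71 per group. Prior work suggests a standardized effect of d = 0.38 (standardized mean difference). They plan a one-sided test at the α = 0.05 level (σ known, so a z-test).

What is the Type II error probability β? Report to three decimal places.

Noncentrality parameter: δ = d·√(n/2) = 0.38 × √(71/2) = 2.2641
One-sided α = 0.05 → critical value z_{0.05} = 1.645.
Power = P(Z > 1.645 − δ) = Φ(0.619) = 0.7321.
Type II error: β = 1 − power = 1 − 0.7321 = 0.2679.

β ≈ 0.268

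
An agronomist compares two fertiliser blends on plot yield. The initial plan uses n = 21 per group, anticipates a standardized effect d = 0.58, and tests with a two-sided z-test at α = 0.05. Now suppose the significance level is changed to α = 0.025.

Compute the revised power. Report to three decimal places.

δ = d·√(n/2) = 0.58 × √(21/2) = 1.8794 (unchanged). New critical value: z_{0.0125} = 2.241.
Revised power = Φ(δ − 2.241) + Φ(−δ − 2.241) = Φ(-0.362) + Φ(-4.121) = 0.3587 + 0.0000 = 0.3587.

Power ≈ 0.359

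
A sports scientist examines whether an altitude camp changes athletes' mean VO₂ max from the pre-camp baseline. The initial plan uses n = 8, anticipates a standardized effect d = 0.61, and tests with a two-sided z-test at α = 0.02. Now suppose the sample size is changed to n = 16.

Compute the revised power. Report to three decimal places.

Power ≈ 0.545

With n = 16: δ = d·√n = 0.61 × √16 = 2.4400. Critical value z_{0.01} = 2.326.
Revised power = Φ(δ − 2.326) + Φ(−δ − 2.326) = Φ(0.114) + Φ(-4.766) = 0.5452 + 0.0000 = 0.5452.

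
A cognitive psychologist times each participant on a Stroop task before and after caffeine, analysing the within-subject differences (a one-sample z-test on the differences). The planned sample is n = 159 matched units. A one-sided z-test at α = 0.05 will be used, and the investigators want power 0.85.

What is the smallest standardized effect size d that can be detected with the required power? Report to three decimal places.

d ≈ 0.213

Required noncentrality: δ = z_{0.05} + z_{0.15} = 1.645 + 1.036 = 2.681.
δ = d·√n ⇒ d = δ/√n = 2.681/√159 = 0.2126.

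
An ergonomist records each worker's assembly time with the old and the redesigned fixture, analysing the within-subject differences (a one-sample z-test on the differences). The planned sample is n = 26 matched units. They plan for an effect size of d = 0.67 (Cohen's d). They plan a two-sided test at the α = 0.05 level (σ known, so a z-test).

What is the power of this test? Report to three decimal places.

Noncentrality parameter: δ = d·√n = 0.67 × √26 = 3.4163
Two-sided α = 0.05 → critical value z_{0.025} = 1.960.
Power = Φ(δ − 1.960) + Φ(−δ − 1.960) = Φ(1.456) + Φ(-5.376) = 0.9274 + 0.0000 = 0.9274.

Power ≈ 0.927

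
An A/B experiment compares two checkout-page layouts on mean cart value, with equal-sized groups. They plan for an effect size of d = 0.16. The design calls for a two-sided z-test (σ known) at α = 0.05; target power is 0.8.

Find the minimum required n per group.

n = 614 per group

For power 0.8 need Φ(δ − z_{0.025}) = 0.8, so δ = z_{0.025} + z_{0.20} = 1.960 + 0.842 = 2.802.
(The Φ(−δ − z_{α/2}) term is vanishingly small for δ > 0 and is dropped in the standard sample-size formula.)
δ = d·√(n/2) ⇒ n = 2(δ/d)² = 2 × (2.802 / 0.16)² = 613.19.
Rounding up, n = 614 per group.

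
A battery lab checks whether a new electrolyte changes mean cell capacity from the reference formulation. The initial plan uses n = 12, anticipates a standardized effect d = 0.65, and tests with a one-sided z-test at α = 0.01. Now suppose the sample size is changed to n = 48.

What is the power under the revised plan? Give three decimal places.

With n = 48: δ = d·√n = 0.65 × √48 = 4.5033. Critical value z_{0.01} = 2.326.
Revised power = P(Z > 2.326 − δ) = Φ(2.177) = 0.9853.

Power ≈ 0.985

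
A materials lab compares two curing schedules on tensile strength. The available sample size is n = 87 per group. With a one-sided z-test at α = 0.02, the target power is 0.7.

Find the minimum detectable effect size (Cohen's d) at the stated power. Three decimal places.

d ≈ 0.391

Required noncentrality: δ = z_{0.02} + z_{0.30} = 2.054 + 0.524 = 2.578.
δ = d·√(n/2) ⇒ d = δ/√(n/2) = 2.578/√(87/2) = 0.3909.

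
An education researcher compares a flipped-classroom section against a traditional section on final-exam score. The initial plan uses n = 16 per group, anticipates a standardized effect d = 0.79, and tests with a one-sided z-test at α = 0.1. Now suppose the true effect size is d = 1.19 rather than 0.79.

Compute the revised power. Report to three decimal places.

With d = 1.19: δ = d·√(n/2) = 1.19 × √(16/2) = 3.3658. Critical value z_{0.1} = 1.282.
Revised power = Φ(δ − 1.282) = Φ(2.084) = 0.9814.

Power ≈ 0.981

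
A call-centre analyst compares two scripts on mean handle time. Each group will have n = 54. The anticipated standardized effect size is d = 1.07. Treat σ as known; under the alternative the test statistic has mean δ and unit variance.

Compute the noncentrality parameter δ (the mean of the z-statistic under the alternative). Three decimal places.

δ = d·√(n/2) = 1.07 × √(54/2) = 5.5599

δ ≈ 5.560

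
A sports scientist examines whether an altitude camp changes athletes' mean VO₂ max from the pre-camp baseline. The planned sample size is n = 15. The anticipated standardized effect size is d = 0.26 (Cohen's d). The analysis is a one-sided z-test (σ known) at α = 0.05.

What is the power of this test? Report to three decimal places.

Power ≈ 0.262

Noncentrality parameter: δ = d·√n = 0.26 × √15 = 1.0070
Critical value for a one-sided test at α = 0.05: z_α = 1.645.
Power = Φ(δ − 1.645) = Φ(-0.638) = 0.2618.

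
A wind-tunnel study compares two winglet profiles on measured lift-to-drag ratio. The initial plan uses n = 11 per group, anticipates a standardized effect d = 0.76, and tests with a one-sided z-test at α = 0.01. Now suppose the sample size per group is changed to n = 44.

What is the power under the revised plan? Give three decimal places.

With n = 44 per group: δ = d·√(n/2) = 0.76 × √(44/2) = 3.5647. Critical value z_{0.01} = 2.326.
Revised power = Φ(δ − 2.326) = Φ(1.238) = 0.8922.

Power ≈ 0.892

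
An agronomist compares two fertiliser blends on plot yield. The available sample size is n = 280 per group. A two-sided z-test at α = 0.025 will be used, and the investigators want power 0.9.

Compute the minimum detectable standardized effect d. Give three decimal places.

d ≈ 0.298

Need Φ(δ − 2.241) = 0.9, so δ = 2.241 + 1.282 = 3.523.
(The second rejection-region term Φ(−δ − z_{α/2}) is negligible and dropped.)
δ = d·√(n/2) ⇒ d = δ/√(n/2) = 3.523/√(280/2) = 0.2977.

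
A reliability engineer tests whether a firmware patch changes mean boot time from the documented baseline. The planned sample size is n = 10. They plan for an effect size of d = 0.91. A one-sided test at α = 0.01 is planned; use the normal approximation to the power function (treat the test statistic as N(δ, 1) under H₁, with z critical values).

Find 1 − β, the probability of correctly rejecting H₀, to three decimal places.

Power ≈ 0.709

Noncentrality parameter: δ = d·√n = 0.91 × √10 = 2.8777
Critical value for a one-sided test at α = 0.01: z_α = 2.326.
Power = Φ(δ − 2.326) = Φ(0.551) = 0.7093.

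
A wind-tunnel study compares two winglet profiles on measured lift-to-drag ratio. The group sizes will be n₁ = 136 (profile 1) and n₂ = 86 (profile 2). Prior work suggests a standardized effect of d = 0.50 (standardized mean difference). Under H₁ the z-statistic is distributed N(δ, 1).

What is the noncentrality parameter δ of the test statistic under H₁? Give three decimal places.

δ ≈ 3.629

The noncentrality parameter scales effect size by the design's sample-size factor: δ = d / √(1/n₁ + 1/n₂) = 0.50 / √(1/136 + 1/86) = 3.6292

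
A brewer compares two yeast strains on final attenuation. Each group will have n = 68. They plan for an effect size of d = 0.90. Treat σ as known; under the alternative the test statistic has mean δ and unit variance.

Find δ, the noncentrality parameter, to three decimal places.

δ = d·√(n/2) = 0.90 × √(68/2) = 5.2479

δ ≈ 5.248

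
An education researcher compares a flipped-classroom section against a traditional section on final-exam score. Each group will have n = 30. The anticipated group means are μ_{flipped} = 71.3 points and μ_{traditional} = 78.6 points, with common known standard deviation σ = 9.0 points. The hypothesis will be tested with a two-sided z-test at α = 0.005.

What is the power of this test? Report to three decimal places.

Power ≈ 0.631

Standardized effect: d = |μ_{flipped} − μ_{traditional}| / σ = |71.3 − 78.6| / 9.0 = 0.8111
Noncentrality parameter: δ = d·√(n/2) = 0.8111 × √(30/2) = 3.1414
Two-sided α = 0.005 → critical value z_{0.0025} = 2.807.
Power = Φ(δ − 2.807) + Φ(−δ − 2.807) = Φ(0.334) + Φ(-5.948) = 0.6310 + 0.0000 = 0.6310.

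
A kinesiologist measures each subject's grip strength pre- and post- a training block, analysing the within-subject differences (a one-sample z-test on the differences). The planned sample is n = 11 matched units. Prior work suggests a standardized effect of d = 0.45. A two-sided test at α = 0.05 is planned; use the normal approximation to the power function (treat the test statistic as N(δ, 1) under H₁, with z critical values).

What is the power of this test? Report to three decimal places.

Power ≈ 0.320

Noncentrality parameter: δ = d·√n = 0.45 × √11 = 1.4925
Two-sided α = 0.05 → critical value z_{0.025} = 1.960.
Power = Φ(δ − 1.960) + Φ(−δ − 1.960) = Φ(-0.467) + Φ(-3.452) = 0.3201 + 0.0003 = 0.3204.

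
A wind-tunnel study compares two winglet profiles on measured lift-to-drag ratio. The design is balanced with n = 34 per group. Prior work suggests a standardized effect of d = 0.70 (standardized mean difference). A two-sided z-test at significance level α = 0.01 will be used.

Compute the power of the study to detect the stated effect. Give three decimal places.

Power ≈ 0.622

Noncentrality parameter: δ = d·√(n/2) = 0.70 × √(34/2) = 2.8862
Two-sided α = 0.01 → critical value z_{0.005} = 2.576.
Power = Φ(δ − 2.576) + Φ(−δ − 2.576) = Φ(0.310) + Φ(-5.462) = 0.6219 + 0.0000 = 0.6219.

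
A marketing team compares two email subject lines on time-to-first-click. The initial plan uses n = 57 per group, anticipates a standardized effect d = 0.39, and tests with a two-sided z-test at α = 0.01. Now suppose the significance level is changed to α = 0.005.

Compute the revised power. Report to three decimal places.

δ = d·√(n/2) = 0.39 × √(57/2) = 2.0820 (unchanged). New critical value: z_{0.0025} = 2.807.
Revised power = Φ(δ − 2.807) + Φ(−δ − 2.807) = Φ(-0.725) + Φ(-4.889) = 0.2342 + 0.0000 = 0.2342.

Power ≈ 0.234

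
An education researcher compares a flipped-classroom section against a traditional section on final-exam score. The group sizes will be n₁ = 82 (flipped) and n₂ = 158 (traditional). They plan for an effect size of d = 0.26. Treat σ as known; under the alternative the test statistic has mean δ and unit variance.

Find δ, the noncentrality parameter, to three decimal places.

The noncentrality parameter scales effect size by the design's sample-size factor: δ = d / √(1/n₁ + 1/n₂) = 0.26 / √(1/82 + 1/158) = 1.9103

δ ≈ 1.910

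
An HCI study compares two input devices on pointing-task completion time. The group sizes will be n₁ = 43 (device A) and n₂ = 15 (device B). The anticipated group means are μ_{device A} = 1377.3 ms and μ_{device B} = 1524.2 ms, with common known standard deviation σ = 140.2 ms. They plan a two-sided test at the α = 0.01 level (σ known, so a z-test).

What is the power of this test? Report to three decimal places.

Standardized effect: d = |μ_{device A} − μ_{device B}| / σ = |1377.3 − 1524.2| / 140.2 = 1.0478
Noncentrality parameter: δ = d / √(1/n₁ + 1/n₂) = 1.0478 / √(1/43 + 1/15) = 3.4941
Two-sided α = 0.01 → critical value z_{0.005} = 2.576.
Power = Φ(δ − 2.576) + Φ(−δ − 2.576) = Φ(0.918) + Φ(-6.070) = 0.8208 + 0.0000 = 0.8208.

Power ≈ 0.821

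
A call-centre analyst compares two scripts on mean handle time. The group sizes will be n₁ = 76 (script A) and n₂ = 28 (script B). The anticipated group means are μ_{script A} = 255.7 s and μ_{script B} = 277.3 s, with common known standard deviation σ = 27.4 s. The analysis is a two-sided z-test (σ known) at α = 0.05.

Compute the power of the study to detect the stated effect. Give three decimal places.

Standardized effect: d = |μ_{script A} − μ_{script B}| / σ = |255.7 − 277.3| / 27.4 = 0.7883
Noncentrality parameter: δ = d / √(1/n₁ + 1/n₂) = 0.7883 / √(1/76 + 1/28) = 3.5659
Critical value for a two-sided test at α = 0.05: z_{α/2} = 1.960.
Power = Φ(δ − 1.960) + Φ(−δ − 1.960) = Φ(1.606) + Φ(-5.526) = 0.9459 + 0.0000 = 0.9459.

Power ≈ 0.946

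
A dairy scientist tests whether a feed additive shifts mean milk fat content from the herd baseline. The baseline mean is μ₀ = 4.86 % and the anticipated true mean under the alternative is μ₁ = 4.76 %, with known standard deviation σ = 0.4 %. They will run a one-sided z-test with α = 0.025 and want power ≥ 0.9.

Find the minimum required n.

Standardized effect: d = |μ₁ − μ₀| / σ = |4.76 − 4.86| / 0.4 = 0.2500
Set Φ(δ − 1.960) = 0.9; then δ − 1.960 = Φ⁻¹(0.9) = 1.282, giving δ = 3.242.
δ = d·√n ⇒ n = (δ/d)² = (3.242 / 0.2500)² = 168.12.
Rounding up, n = 169.

n = 169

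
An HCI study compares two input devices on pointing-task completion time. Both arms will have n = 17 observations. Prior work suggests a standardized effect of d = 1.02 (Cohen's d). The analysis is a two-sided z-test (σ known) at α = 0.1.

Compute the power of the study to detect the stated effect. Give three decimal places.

Noncentrality parameter: δ = d·√(n/2) = 1.02 × √(17/2) = 2.9738
Two-sided α = 0.1 → critical value z_{0.05} = 1.645.
Power = Φ(δ − 1.645) + Φ(−δ − 1.645) = Φ(1.329) + Φ(-4.619) = 0.9081 + 0.0000 = 0.9081.

Power ≈ 0.908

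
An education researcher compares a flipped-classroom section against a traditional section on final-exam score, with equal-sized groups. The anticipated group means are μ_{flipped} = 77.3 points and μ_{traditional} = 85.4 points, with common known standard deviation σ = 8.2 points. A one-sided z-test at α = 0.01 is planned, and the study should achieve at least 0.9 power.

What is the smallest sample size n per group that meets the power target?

n = 27 per group

Standardized effect: d = |μ_{flipped} − μ_{traditional}| / σ = |77.3 − 85.4| / 8.2 = 0.9878
Set Φ(δ − 2.326) = 0.9; then δ − 2.326 = Φ⁻¹(0.9) = 1.282, giving δ = 3.608.
δ = d·√(n/2) ⇒ n = 2(δ/d)² = 2 × (3.608 / 0.9878)² = 26.68.
Rounding up, n = 27 per group.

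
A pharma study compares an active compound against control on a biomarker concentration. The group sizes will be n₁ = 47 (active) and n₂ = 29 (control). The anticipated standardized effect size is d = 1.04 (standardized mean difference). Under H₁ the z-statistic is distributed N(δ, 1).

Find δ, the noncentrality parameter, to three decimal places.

The noncentrality parameter scales effect size by the design's sample-size factor: δ = d / √(1/n₁ + 1/n₂) = 1.04 / √(1/47 + 1/29) = 4.4043

δ ≈ 4.404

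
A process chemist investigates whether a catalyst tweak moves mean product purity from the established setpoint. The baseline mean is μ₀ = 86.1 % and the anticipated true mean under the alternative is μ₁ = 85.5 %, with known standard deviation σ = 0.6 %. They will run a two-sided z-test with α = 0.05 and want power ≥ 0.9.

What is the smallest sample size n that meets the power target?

Standardized effect: d = |μ₁ − μ₀| / σ = |85.5 − 86.1| / 0.6 = 1.0000
Set Φ(δ − 1.960) = 0.9; then δ − 1.960 = Φ⁻¹(0.9) = 1.282, giving δ = 3.242.
(For δ > 0 the lower-tail rejection region contributes negligibly to power, so the one-term inversion is standard.)
δ = d·√n ⇒ n = (δ/d)² = (3.242 / 1.0000)² = 10.51.
Round up to the next whole unit.

n = 11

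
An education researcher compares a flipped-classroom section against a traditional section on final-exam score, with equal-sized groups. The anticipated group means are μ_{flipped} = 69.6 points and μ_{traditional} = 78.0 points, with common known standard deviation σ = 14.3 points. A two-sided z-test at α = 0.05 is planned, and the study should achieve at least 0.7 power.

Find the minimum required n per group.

Standardized effect: d = |μ_{flipped} − μ_{traditional}| / σ = |69.6 − 78.0| / 14.3 = 0.5874
Set Φ(δ − 1.960) = 0.7; then δ − 1.960 = Φ⁻¹(0.7) = 0.524, giving δ = 2.484.
(The Φ(−δ − z_{α/2}) term is vanishingly small for δ > 0 and is dropped in the standard sample-size formula.)
δ = d·√(n/2) ⇒ n = 2(δ/d)² = 2 × (2.484 / 0.5874)² = 35.77.
Rounding up, n = 36 per group.

n = 36 per group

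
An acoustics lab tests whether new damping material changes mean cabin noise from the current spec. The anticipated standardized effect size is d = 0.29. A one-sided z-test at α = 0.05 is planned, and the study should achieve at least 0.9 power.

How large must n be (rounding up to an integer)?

n = 102

Set Φ(δ − 1.645) = 0.9; then δ − 1.645 = Φ⁻¹(0.9) = 1.282, giving δ = 2.926.
δ = d·√n ⇒ n = (δ/d)² = (2.926 / 0.29)² = 101.83.
Round up to the next whole unit.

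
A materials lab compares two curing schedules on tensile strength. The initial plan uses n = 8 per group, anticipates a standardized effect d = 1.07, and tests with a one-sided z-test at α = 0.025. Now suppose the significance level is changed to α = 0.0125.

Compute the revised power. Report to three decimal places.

δ = d·√(n/2) = 1.07 × √(8/2) = 2.1400 (unchanged). New critical value: z_{0.0125} = 2.241.
Revised power = P(Z > 2.241 − δ) = Φ(-0.101) = 0.4596.

Power ≈ 0.460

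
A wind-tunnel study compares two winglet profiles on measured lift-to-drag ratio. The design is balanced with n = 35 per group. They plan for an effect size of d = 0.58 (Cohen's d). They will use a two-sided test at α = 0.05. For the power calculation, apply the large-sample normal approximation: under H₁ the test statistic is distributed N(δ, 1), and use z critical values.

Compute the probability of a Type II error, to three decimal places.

Noncentrality parameter: δ = d·√(n/2) = 0.58 × √(35/2) = 2.4263
Two-sided α = 0.05 → critical value z_{0.025} = 1.960.
Power = Φ(δ − 1.960) + Φ(−δ − 1.960) = Φ(0.466) + Φ(-4.386) = 0.6795 + 0.0000 = 0.6795.
Type II error: β = 1 − power = 1 − 0.6795 = 0.3205.

β ≈ 0.320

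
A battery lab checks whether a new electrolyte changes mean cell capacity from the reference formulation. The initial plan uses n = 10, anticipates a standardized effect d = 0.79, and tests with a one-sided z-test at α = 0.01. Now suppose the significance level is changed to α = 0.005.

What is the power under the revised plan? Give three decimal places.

δ = d·√n = 0.79 × √10 = 2.4982 (unchanged). New critical value: z_{0.005} = 2.576.
Revised power = Φ(δ − 2.576) = Φ(-0.078) = 0.4691.

Power ≈ 0.469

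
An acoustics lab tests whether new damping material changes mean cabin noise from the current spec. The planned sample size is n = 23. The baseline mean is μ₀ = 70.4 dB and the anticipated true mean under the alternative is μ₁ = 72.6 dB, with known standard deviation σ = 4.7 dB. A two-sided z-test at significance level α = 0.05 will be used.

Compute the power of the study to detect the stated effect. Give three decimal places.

Power ≈ 0.612

Standardized effect: d = |μ₁ − μ₀| / σ = |72.6 − 70.4| / 4.7 = 0.4681
Noncentrality parameter: δ = d·√n = 0.4681 × √23 = 2.2449
Two-sided α = 0.05 → critical value z_{0.025} = 1.960.
Power = Φ(δ − 1.960) + Φ(−δ − 1.960) = Φ(0.285) + Φ(-4.205) = 0.6121 + 0.0000 = 0.6122.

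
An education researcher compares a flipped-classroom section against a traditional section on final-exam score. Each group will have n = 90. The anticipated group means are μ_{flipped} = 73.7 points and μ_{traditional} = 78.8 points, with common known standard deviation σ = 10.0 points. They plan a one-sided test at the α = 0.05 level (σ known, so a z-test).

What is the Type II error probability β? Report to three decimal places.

β ≈ 0.038

Standardized effect: d = |μ_{flipped} − μ_{traditional}| / σ = |73.7 − 78.8| / 10.0 = 0.5100
Noncentrality parameter: δ = d·√(n/2) = 0.5100 × √(90/2) = 3.4212
Critical value for a one-sided test at α = 0.05: z_α = 1.645.
Power = Φ(δ − 1.645) = Φ(1.776) = 0.9622.
Type II error: β = 1 − power = 1 − 0.9622 = 0.0378.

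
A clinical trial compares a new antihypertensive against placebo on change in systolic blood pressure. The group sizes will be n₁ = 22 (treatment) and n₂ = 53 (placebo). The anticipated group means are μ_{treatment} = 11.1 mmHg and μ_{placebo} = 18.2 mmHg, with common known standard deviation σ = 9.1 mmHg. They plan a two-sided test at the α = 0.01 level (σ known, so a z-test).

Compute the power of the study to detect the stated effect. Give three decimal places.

Standardized effect: d = |μ_{treatment} − μ_{placebo}| / σ = |11.1 − 18.2| / 9.1 = 0.7802
Noncentrality parameter: δ = d / √(1/n₁ + 1/n₂) = 0.7802 / √(1/22 + 1/53) = 3.0763
Two-sided α = 0.01 → critical value z_{0.005} = 2.576.
Power = Φ(δ − 2.576) + Φ(−δ − 2.576) = Φ(0.501) + Φ(-5.652) = 0.6916 + 0.0000 = 0.6916.

Power ≈ 0.692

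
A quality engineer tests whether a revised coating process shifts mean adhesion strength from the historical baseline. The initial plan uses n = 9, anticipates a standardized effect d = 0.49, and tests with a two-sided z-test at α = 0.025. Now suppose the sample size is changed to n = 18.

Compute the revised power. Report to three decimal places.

With n = 18: δ = d·√n = 0.49 × √18 = 2.0789. Critical value z_{0.0125} = 2.241.
Revised power = Φ(δ − 2.241) + Φ(−δ − 2.241) = Φ(-0.163) + Φ(-4.320) = 0.4355 + 0.0000 = 0.4355.

Power ≈ 0.435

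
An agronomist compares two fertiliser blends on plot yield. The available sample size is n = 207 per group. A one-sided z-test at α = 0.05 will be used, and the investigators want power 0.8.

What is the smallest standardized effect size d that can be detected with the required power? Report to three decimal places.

d ≈ 0.244

Need Φ(δ − 1.645) = 0.8, so δ = 1.645 + 0.842 = 2.486.
δ = d·√(n/2) ⇒ d = δ/√(n/2) = 2.486/√(207/2) = 0.2444.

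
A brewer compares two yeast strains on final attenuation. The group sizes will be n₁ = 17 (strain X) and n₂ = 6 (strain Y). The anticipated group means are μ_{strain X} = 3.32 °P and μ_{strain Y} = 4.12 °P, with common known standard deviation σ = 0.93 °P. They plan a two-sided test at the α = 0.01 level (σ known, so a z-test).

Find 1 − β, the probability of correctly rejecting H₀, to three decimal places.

Standardized effect: d = |μ_{strain X} − μ_{strain Y}| / σ = |3.32 − 4.12| / 0.93 = 0.8602
Noncentrality parameter: δ = d / √(1/n₁ + 1/n₂) = 0.8602 / √(1/17 + 1/6) = 1.8115
Two-sided α = 0.01 → critical value z_{0.005} = 2.576.
Power = Φ(δ − 2.576) + Φ(−δ − 2.576) = Φ(-0.764) + Φ(-4.387) = 0.2223 + 0.0000 = 0.2223.

Power ≈ 0.222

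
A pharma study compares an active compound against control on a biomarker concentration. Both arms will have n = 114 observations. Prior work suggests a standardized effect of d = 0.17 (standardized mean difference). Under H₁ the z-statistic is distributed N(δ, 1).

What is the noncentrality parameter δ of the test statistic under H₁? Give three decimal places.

The noncentrality parameter scales effect size by the design's sample-size factor: δ = d·√(n/2) = 0.17 × √(114/2) = 1.2835

δ ≈ 1.283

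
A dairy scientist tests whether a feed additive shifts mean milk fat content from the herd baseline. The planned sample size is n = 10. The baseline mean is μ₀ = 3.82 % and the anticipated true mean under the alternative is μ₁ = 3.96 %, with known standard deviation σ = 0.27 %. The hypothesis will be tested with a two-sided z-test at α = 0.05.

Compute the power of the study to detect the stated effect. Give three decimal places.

Standardized effect: d = |μ₁ − μ₀| / σ = |3.96 − 3.82| / 0.27 = 0.5185
Noncentrality parameter: δ = d·√n = 0.5185 × √10 = 1.6397
Two-sided α = 0.05 → critical value z_{0.025} = 1.960.
Power = Φ(δ − 1.960) + Φ(−δ − 1.960) = Φ(-0.320) + Φ(-3.600) = 0.3744 + 0.0002 = 0.3745.

Power ≈ 0.375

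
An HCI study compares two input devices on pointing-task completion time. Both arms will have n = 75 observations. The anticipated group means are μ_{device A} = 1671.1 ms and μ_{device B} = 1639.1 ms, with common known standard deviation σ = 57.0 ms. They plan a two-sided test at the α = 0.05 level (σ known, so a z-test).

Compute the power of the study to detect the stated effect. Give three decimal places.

Standardized effect: d = |μ_{device A} − μ_{device B}| / σ = |1671.1 − 1639.1| / 57.0 = 0.5614
Noncentrality parameter: δ = d·√(n/2) = 0.5614 × √(75/2) = 3.4379
Two-sided α = 0.05 → critical value z_{0.025} = 1.960.
Power = Φ(δ − 1.960) + Φ(−δ − 1.960) = Φ(1.478) + Φ(-5.398) = 0.9303 + 0.0000 = 0.9303.

Power ≈ 0.930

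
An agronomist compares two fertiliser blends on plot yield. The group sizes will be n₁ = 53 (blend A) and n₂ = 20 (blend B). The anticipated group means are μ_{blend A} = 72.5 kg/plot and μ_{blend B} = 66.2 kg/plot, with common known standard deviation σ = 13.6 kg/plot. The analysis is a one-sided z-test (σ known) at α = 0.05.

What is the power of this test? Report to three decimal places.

Standardized effect: d = |μ_{blend A} − μ_{blend B}| / σ = |72.5 − 66.2| / 13.6 = 0.4632
Noncentrality parameter: δ = d / √(1/n₁ + 1/n₂) = 0.4632 / √(1/53 + 1/20) = 1.7652
Critical value for a one-sided test at α = 0.05: z_α = 1.645.
Power = P(Z > 1.645 − δ) = Φ(0.120) = 0.5479.

Power ≈ 0.548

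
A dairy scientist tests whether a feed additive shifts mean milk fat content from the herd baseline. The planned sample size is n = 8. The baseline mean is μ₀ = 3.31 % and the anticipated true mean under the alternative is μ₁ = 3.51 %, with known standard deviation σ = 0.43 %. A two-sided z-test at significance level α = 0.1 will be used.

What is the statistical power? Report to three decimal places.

Standardized effect: d = |μ₁ − μ₀| / σ = |3.51 − 3.31| / 0.43 = 0.4651
Noncentrality parameter: δ = d·√n = 0.4651 × √8 = 1.3155
Critical value for a two-sided test at α = 0.1: z_{α/2} = 1.645.
Power = Φ(δ − 1.645) + Φ(−δ − 1.645) = Φ(-0.329) + Φ(-2.960) = 0.3710 + 0.0015 = 0.3725.

Power ≈ 0.372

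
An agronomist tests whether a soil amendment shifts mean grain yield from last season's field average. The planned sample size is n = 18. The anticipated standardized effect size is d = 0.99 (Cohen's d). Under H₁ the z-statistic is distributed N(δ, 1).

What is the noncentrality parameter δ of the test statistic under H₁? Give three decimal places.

δ ≈ 4.200

The noncentrality parameter scales effect size by the design's sample-size factor: δ = d·√n = 0.99 × √18 = 4.2002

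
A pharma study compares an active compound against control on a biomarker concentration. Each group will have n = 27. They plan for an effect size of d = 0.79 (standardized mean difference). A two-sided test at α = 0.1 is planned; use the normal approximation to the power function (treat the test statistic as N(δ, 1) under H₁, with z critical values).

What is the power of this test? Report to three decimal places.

Noncentrality parameter: δ = d·√(n/2) = 0.79 × √(27/2) = 2.9026
Critical value for a two-sided test at α = 0.1: z_{α/2} = 1.645.
Power = Φ(δ − 1.645) + Φ(−δ − 1.645) = Φ(1.258) + Φ(-4.547) = 0.8958 + 0.0000 = 0.8958.

Power ≈ 0.896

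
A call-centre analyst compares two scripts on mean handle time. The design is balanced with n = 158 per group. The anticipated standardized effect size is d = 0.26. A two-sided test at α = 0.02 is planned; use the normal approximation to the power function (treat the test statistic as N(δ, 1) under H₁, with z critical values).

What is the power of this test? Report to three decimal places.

Power ≈ 0.494

Noncentrality parameter: δ = d·√(n/2) = 0.26 × √(158/2) = 2.3109
Two-sided α = 0.02 → critical value z_{0.01} = 2.326.
Power = Φ(δ − 2.326) + Φ(−δ − 2.326) = Φ(-0.015) + Φ(-4.637) = 0.4938 + 0.0000 = 0.4939.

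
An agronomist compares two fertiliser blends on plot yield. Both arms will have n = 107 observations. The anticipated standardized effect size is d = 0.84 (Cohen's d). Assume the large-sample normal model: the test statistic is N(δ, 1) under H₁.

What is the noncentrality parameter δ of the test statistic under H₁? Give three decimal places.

δ ≈ 6.144

δ = d·√(n/2) = 0.84 × √(107/2) = 6.1441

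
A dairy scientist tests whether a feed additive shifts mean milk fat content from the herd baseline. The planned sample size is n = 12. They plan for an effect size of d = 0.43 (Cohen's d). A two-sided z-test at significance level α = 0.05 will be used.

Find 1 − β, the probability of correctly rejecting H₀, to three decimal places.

Power ≈ 0.319

Noncentrality parameter: δ = d·√n = 0.43 × √12 = 1.4896
Two-sided α = 0.05 → critical value z_{0.025} = 1.960.
Power = Φ(δ − 1.960) + Φ(−δ − 1.960) = Φ(-0.470) + Φ(-3.450) = 0.3190 + 0.0003 = 0.3193.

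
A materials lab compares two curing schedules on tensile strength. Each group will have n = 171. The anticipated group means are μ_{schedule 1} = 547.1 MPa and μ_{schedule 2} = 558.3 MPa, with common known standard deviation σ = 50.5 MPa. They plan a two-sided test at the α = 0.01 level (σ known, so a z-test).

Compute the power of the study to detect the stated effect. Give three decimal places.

Standardized effect: d = |μ_{schedule 1} − μ_{schedule 2}| / σ = |547.1 − 558.3| / 50.5 = 0.2218
Noncentrality parameter: δ = d·√(n/2) = 0.2218 × √(171/2) = 2.0507
Critical value for a two-sided test at α = 0.01: z_{α/2} = 2.576.
Power = Φ(δ − 2.576) + Φ(−δ − 2.576) = Φ(-0.525) + Φ(-4.627) = 0.2998 + 0.0000 = 0.2998.

Power ≈ 0.300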